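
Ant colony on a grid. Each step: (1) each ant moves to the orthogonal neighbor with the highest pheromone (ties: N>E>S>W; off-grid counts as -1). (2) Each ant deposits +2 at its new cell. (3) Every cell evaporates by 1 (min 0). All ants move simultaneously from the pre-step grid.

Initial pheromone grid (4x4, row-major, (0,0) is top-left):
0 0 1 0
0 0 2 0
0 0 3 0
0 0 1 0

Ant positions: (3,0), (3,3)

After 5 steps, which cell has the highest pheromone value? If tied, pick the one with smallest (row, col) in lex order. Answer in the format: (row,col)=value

Answer: (2,2)=2

Derivation:
Step 1: ant0:(3,0)->N->(2,0) | ant1:(3,3)->W->(3,2)
  grid max=2 at (2,2)
Step 2: ant0:(2,0)->N->(1,0) | ant1:(3,2)->N->(2,2)
  grid max=3 at (2,2)
Step 3: ant0:(1,0)->N->(0,0) | ant1:(2,2)->S->(3,2)
  grid max=2 at (2,2)
Step 4: ant0:(0,0)->E->(0,1) | ant1:(3,2)->N->(2,2)
  grid max=3 at (2,2)
Step 5: ant0:(0,1)->E->(0,2) | ant1:(2,2)->S->(3,2)
  grid max=2 at (2,2)
Final grid:
  0 0 1 0
  0 0 0 0
  0 0 2 0
  0 0 2 0
Max pheromone 2 at (2,2)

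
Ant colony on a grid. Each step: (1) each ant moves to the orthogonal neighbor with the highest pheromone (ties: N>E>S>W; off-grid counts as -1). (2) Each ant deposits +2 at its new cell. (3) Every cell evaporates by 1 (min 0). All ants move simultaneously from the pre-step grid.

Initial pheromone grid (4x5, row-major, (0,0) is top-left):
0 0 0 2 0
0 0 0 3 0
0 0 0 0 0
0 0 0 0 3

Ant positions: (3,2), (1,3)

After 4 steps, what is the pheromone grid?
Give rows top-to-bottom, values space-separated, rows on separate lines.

After step 1: ants at (2,2),(0,3)
  0 0 0 3 0
  0 0 0 2 0
  0 0 1 0 0
  0 0 0 0 2
After step 2: ants at (1,2),(1,3)
  0 0 0 2 0
  0 0 1 3 0
  0 0 0 0 0
  0 0 0 0 1
After step 3: ants at (1,3),(0,3)
  0 0 0 3 0
  0 0 0 4 0
  0 0 0 0 0
  0 0 0 0 0
After step 4: ants at (0,3),(1,3)
  0 0 0 4 0
  0 0 0 5 0
  0 0 0 0 0
  0 0 0 0 0

0 0 0 4 0
0 0 0 5 0
0 0 0 0 0
0 0 0 0 0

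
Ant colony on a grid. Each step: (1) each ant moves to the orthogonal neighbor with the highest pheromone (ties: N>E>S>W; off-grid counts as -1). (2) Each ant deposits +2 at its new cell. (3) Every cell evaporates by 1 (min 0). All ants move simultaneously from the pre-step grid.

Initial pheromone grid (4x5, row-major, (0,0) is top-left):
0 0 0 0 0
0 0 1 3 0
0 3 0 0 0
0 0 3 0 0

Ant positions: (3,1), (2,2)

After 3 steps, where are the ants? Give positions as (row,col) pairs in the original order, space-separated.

Step 1: ant0:(3,1)->N->(2,1) | ant1:(2,2)->S->(3,2)
  grid max=4 at (2,1)
Step 2: ant0:(2,1)->N->(1,1) | ant1:(3,2)->N->(2,2)
  grid max=3 at (2,1)
Step 3: ant0:(1,1)->S->(2,1) | ant1:(2,2)->S->(3,2)
  grid max=4 at (2,1)

(2,1) (3,2)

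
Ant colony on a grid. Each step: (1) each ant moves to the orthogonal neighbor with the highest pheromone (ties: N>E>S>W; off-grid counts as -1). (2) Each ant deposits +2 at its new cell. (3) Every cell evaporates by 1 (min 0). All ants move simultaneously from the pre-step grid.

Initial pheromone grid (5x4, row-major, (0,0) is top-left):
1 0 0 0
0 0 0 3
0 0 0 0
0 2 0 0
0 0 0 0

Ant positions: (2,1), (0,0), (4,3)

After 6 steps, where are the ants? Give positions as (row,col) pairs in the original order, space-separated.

Step 1: ant0:(2,1)->S->(3,1) | ant1:(0,0)->E->(0,1) | ant2:(4,3)->N->(3,3)
  grid max=3 at (3,1)
Step 2: ant0:(3,1)->N->(2,1) | ant1:(0,1)->E->(0,2) | ant2:(3,3)->N->(2,3)
  grid max=2 at (3,1)
Step 3: ant0:(2,1)->S->(3,1) | ant1:(0,2)->E->(0,3) | ant2:(2,3)->N->(1,3)
  grid max=3 at (3,1)
Step 4: ant0:(3,1)->N->(2,1) | ant1:(0,3)->S->(1,3) | ant2:(1,3)->N->(0,3)
  grid max=3 at (1,3)
Step 5: ant0:(2,1)->S->(3,1) | ant1:(1,3)->N->(0,3) | ant2:(0,3)->S->(1,3)
  grid max=4 at (1,3)
Step 6: ant0:(3,1)->N->(2,1) | ant1:(0,3)->S->(1,3) | ant2:(1,3)->N->(0,3)
  grid max=5 at (1,3)

(2,1) (1,3) (0,3)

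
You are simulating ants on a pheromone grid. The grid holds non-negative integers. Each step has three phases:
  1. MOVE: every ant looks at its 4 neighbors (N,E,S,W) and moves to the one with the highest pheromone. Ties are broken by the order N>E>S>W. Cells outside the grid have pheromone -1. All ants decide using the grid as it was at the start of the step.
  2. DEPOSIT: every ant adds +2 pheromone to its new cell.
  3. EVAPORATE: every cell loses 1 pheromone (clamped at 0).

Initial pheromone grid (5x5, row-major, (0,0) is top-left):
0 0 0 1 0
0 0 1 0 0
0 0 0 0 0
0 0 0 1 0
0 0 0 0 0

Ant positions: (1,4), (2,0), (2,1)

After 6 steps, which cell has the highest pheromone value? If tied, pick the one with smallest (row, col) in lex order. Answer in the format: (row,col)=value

Answer: (1,0)=6

Derivation:
Step 1: ant0:(1,4)->N->(0,4) | ant1:(2,0)->N->(1,0) | ant2:(2,1)->N->(1,1)
  grid max=1 at (0,4)
Step 2: ant0:(0,4)->S->(1,4) | ant1:(1,0)->E->(1,1) | ant2:(1,1)->W->(1,0)
  grid max=2 at (1,0)
Step 3: ant0:(1,4)->N->(0,4) | ant1:(1,1)->W->(1,0) | ant2:(1,0)->E->(1,1)
  grid max=3 at (1,0)
Step 4: ant0:(0,4)->S->(1,4) | ant1:(1,0)->E->(1,1) | ant2:(1,1)->W->(1,0)
  grid max=4 at (1,0)
Step 5: ant0:(1,4)->N->(0,4) | ant1:(1,1)->W->(1,0) | ant2:(1,0)->E->(1,1)
  grid max=5 at (1,0)
Step 6: ant0:(0,4)->S->(1,4) | ant1:(1,0)->E->(1,1) | ant2:(1,1)->W->(1,0)
  grid max=6 at (1,0)
Final grid:
  0 0 0 0 0
  6 6 0 0 1
  0 0 0 0 0
  0 0 0 0 0
  0 0 0 0 0
Max pheromone 6 at (1,0)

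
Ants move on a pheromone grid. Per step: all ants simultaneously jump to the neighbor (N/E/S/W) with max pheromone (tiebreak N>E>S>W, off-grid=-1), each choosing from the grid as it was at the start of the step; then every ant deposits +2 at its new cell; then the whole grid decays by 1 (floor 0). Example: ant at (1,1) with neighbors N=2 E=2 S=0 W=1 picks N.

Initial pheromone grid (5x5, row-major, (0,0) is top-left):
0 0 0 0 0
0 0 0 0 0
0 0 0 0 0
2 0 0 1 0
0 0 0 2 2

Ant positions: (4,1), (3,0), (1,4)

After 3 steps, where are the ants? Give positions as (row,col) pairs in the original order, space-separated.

Step 1: ant0:(4,1)->N->(3,1) | ant1:(3,0)->N->(2,0) | ant2:(1,4)->N->(0,4)
  grid max=1 at (0,4)
Step 2: ant0:(3,1)->W->(3,0) | ant1:(2,0)->S->(3,0) | ant2:(0,4)->S->(1,4)
  grid max=4 at (3,0)
Step 3: ant0:(3,0)->N->(2,0) | ant1:(3,0)->N->(2,0) | ant2:(1,4)->N->(0,4)
  grid max=3 at (2,0)

(2,0) (2,0) (0,4)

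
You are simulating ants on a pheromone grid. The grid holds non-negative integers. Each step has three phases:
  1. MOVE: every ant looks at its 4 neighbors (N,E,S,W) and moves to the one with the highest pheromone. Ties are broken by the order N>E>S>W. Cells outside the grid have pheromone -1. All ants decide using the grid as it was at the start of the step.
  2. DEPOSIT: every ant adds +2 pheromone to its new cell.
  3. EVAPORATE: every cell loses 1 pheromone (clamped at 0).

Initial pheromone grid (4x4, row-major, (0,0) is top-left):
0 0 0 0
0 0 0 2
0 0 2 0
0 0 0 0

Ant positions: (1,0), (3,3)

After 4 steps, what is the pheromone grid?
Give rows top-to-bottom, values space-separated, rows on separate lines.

After step 1: ants at (0,0),(2,3)
  1 0 0 0
  0 0 0 1
  0 0 1 1
  0 0 0 0
After step 2: ants at (0,1),(1,3)
  0 1 0 0
  0 0 0 2
  0 0 0 0
  0 0 0 0
After step 3: ants at (0,2),(0,3)
  0 0 1 1
  0 0 0 1
  0 0 0 0
  0 0 0 0
After step 4: ants at (0,3),(1,3)
  0 0 0 2
  0 0 0 2
  0 0 0 0
  0 0 0 0

0 0 0 2
0 0 0 2
0 0 0 0
0 0 0 0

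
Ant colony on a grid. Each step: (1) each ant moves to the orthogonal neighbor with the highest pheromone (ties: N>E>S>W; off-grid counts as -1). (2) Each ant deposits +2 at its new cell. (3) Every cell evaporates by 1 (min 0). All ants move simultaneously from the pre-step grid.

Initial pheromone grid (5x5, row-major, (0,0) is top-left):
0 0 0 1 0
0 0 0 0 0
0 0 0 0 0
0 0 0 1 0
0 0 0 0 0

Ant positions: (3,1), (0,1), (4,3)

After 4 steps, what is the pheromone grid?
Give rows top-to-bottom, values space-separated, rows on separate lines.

After step 1: ants at (2,1),(0,2),(3,3)
  0 0 1 0 0
  0 0 0 0 0
  0 1 0 0 0
  0 0 0 2 0
  0 0 0 0 0
After step 2: ants at (1,1),(0,3),(2,3)
  0 0 0 1 0
  0 1 0 0 0
  0 0 0 1 0
  0 0 0 1 0
  0 0 0 0 0
After step 3: ants at (0,1),(0,4),(3,3)
  0 1 0 0 1
  0 0 0 0 0
  0 0 0 0 0
  0 0 0 2 0
  0 0 0 0 0
After step 4: ants at (0,2),(1,4),(2,3)
  0 0 1 0 0
  0 0 0 0 1
  0 0 0 1 0
  0 0 0 1 0
  0 0 0 0 0

0 0 1 0 0
0 0 0 0 1
0 0 0 1 0
0 0 0 1 0
0 0 0 0 0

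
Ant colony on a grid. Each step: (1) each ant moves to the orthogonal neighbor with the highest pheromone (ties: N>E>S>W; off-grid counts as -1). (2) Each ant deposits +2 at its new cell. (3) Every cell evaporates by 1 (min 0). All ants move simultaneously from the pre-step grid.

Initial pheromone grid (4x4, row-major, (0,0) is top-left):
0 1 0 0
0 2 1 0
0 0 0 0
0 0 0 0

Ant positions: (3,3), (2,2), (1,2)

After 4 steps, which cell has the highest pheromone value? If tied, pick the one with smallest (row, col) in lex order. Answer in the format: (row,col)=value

Answer: (1,1)=8

Derivation:
Step 1: ant0:(3,3)->N->(2,3) | ant1:(2,2)->N->(1,2) | ant2:(1,2)->W->(1,1)
  grid max=3 at (1,1)
Step 2: ant0:(2,3)->N->(1,3) | ant1:(1,2)->W->(1,1) | ant2:(1,1)->E->(1,2)
  grid max=4 at (1,1)
Step 3: ant0:(1,3)->W->(1,2) | ant1:(1,1)->E->(1,2) | ant2:(1,2)->W->(1,1)
  grid max=6 at (1,2)
Step 4: ant0:(1,2)->W->(1,1) | ant1:(1,2)->W->(1,1) | ant2:(1,1)->E->(1,2)
  grid max=8 at (1,1)
Final grid:
  0 0 0 0
  0 8 7 0
  0 0 0 0
  0 0 0 0
Max pheromone 8 at (1,1)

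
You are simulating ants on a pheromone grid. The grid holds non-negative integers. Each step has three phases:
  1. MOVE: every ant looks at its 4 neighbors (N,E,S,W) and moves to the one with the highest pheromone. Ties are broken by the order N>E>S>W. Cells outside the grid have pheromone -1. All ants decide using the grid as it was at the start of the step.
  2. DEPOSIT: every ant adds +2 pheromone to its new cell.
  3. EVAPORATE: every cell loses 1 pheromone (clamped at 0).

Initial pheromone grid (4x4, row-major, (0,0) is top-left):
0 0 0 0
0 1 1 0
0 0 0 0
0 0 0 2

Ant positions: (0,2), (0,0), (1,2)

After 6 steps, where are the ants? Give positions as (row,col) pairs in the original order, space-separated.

Step 1: ant0:(0,2)->S->(1,2) | ant1:(0,0)->E->(0,1) | ant2:(1,2)->W->(1,1)
  grid max=2 at (1,1)
Step 2: ant0:(1,2)->W->(1,1) | ant1:(0,1)->S->(1,1) | ant2:(1,1)->E->(1,2)
  grid max=5 at (1,1)
Step 3: ant0:(1,1)->E->(1,2) | ant1:(1,1)->E->(1,2) | ant2:(1,2)->W->(1,1)
  grid max=6 at (1,1)
Step 4: ant0:(1,2)->W->(1,1) | ant1:(1,2)->W->(1,1) | ant2:(1,1)->E->(1,2)
  grid max=9 at (1,1)
Step 5: ant0:(1,1)->E->(1,2) | ant1:(1,1)->E->(1,2) | ant2:(1,2)->W->(1,1)
  grid max=10 at (1,1)
Step 6: ant0:(1,2)->W->(1,1) | ant1:(1,2)->W->(1,1) | ant2:(1,1)->E->(1,2)
  grid max=13 at (1,1)

(1,1) (1,1) (1,2)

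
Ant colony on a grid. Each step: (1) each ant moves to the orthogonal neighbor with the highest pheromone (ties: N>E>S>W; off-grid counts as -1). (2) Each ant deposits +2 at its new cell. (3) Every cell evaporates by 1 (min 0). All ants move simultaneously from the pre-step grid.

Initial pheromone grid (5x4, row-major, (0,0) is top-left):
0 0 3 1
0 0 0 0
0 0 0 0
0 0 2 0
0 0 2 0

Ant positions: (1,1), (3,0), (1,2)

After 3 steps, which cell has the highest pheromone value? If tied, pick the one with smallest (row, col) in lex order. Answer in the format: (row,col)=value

Step 1: ant0:(1,1)->N->(0,1) | ant1:(3,0)->N->(2,0) | ant2:(1,2)->N->(0,2)
  grid max=4 at (0,2)
Step 2: ant0:(0,1)->E->(0,2) | ant1:(2,0)->N->(1,0) | ant2:(0,2)->W->(0,1)
  grid max=5 at (0,2)
Step 3: ant0:(0,2)->W->(0,1) | ant1:(1,0)->N->(0,0) | ant2:(0,1)->E->(0,2)
  grid max=6 at (0,2)
Final grid:
  1 3 6 0
  0 0 0 0
  0 0 0 0
  0 0 0 0
  0 0 0 0
Max pheromone 6 at (0,2)

Answer: (0,2)=6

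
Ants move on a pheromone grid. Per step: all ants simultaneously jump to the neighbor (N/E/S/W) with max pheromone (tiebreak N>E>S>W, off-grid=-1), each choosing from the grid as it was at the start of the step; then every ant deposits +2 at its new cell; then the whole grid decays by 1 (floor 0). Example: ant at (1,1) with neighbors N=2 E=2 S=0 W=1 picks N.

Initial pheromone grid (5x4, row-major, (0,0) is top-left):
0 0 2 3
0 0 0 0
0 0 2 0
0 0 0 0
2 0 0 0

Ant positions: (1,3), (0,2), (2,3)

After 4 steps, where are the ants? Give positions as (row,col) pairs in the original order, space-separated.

Step 1: ant0:(1,3)->N->(0,3) | ant1:(0,2)->E->(0,3) | ant2:(2,3)->W->(2,2)
  grid max=6 at (0,3)
Step 2: ant0:(0,3)->W->(0,2) | ant1:(0,3)->W->(0,2) | ant2:(2,2)->N->(1,2)
  grid max=5 at (0,3)
Step 3: ant0:(0,2)->E->(0,3) | ant1:(0,2)->E->(0,3) | ant2:(1,2)->N->(0,2)
  grid max=8 at (0,3)
Step 4: ant0:(0,3)->W->(0,2) | ant1:(0,3)->W->(0,2) | ant2:(0,2)->E->(0,3)
  grid max=9 at (0,3)

(0,2) (0,2) (0,3)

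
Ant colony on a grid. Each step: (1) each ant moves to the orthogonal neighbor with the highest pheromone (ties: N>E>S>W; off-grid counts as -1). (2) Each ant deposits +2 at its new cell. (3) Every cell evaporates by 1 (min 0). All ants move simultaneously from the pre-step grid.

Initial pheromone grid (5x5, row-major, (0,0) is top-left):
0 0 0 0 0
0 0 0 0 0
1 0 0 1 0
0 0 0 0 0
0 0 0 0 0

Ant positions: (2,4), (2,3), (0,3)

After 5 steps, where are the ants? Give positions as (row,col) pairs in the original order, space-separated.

Step 1: ant0:(2,4)->W->(2,3) | ant1:(2,3)->N->(1,3) | ant2:(0,3)->E->(0,4)
  grid max=2 at (2,3)
Step 2: ant0:(2,3)->N->(1,3) | ant1:(1,3)->S->(2,3) | ant2:(0,4)->S->(1,4)
  grid max=3 at (2,3)
Step 3: ant0:(1,3)->S->(2,3) | ant1:(2,3)->N->(1,3) | ant2:(1,4)->W->(1,3)
  grid max=5 at (1,3)
Step 4: ant0:(2,3)->N->(1,3) | ant1:(1,3)->S->(2,3) | ant2:(1,3)->S->(2,3)
  grid max=7 at (2,3)
Step 5: ant0:(1,3)->S->(2,3) | ant1:(2,3)->N->(1,3) | ant2:(2,3)->N->(1,3)
  grid max=9 at (1,3)

(2,3) (1,3) (1,3)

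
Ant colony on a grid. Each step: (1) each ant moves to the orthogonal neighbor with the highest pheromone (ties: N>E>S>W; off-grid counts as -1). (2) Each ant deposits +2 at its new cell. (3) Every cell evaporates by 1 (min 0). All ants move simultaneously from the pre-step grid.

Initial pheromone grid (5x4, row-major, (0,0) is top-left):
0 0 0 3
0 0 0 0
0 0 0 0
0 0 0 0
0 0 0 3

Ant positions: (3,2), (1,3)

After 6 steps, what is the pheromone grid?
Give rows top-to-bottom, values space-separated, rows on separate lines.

After step 1: ants at (2,2),(0,3)
  0 0 0 4
  0 0 0 0
  0 0 1 0
  0 0 0 0
  0 0 0 2
After step 2: ants at (1,2),(1,3)
  0 0 0 3
  0 0 1 1
  0 0 0 0
  0 0 0 0
  0 0 0 1
After step 3: ants at (1,3),(0,3)
  0 0 0 4
  0 0 0 2
  0 0 0 0
  0 0 0 0
  0 0 0 0
After step 4: ants at (0,3),(1,3)
  0 0 0 5
  0 0 0 3
  0 0 0 0
  0 0 0 0
  0 0 0 0
After step 5: ants at (1,3),(0,3)
  0 0 0 6
  0 0 0 4
  0 0 0 0
  0 0 0 0
  0 0 0 0
After step 6: ants at (0,3),(1,3)
  0 0 0 7
  0 0 0 5
  0 0 0 0
  0 0 0 0
  0 0 0 0

0 0 0 7
0 0 0 5
0 0 0 0
0 0 0 0
0 0 0 0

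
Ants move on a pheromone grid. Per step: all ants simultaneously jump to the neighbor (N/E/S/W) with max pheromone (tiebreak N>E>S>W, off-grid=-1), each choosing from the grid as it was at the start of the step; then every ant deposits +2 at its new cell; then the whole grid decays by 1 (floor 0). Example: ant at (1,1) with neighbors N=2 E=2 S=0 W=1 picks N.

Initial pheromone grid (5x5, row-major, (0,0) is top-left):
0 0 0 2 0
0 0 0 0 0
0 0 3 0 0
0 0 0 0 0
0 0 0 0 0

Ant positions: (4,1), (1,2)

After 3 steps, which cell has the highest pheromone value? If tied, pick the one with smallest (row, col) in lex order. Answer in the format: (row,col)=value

Answer: (2,2)=6

Derivation:
Step 1: ant0:(4,1)->N->(3,1) | ant1:(1,2)->S->(2,2)
  grid max=4 at (2,2)
Step 2: ant0:(3,1)->N->(2,1) | ant1:(2,2)->N->(1,2)
  grid max=3 at (2,2)
Step 3: ant0:(2,1)->E->(2,2) | ant1:(1,2)->S->(2,2)
  grid max=6 at (2,2)
Final grid:
  0 0 0 0 0
  0 0 0 0 0
  0 0 6 0 0
  0 0 0 0 0
  0 0 0 0 0
Max pheromone 6 at (2,2)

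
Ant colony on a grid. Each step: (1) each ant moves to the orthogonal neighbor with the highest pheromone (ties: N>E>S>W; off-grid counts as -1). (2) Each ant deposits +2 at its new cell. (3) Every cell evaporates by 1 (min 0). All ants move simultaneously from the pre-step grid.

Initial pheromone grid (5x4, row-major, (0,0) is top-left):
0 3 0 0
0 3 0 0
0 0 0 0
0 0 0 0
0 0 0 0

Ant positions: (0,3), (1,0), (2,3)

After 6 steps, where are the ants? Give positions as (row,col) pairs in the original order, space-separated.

Step 1: ant0:(0,3)->S->(1,3) | ant1:(1,0)->E->(1,1) | ant2:(2,3)->N->(1,3)
  grid max=4 at (1,1)
Step 2: ant0:(1,3)->N->(0,3) | ant1:(1,1)->N->(0,1) | ant2:(1,3)->N->(0,3)
  grid max=3 at (0,1)
Step 3: ant0:(0,3)->S->(1,3) | ant1:(0,1)->S->(1,1) | ant2:(0,3)->S->(1,3)
  grid max=5 at (1,3)
Step 4: ant0:(1,3)->N->(0,3) | ant1:(1,1)->N->(0,1) | ant2:(1,3)->N->(0,3)
  grid max=5 at (0,3)
Step 5: ant0:(0,3)->S->(1,3) | ant1:(0,1)->S->(1,1) | ant2:(0,3)->S->(1,3)
  grid max=7 at (1,3)
Step 6: ant0:(1,3)->N->(0,3) | ant1:(1,1)->N->(0,1) | ant2:(1,3)->N->(0,3)
  grid max=7 at (0,3)

(0,3) (0,1) (0,3)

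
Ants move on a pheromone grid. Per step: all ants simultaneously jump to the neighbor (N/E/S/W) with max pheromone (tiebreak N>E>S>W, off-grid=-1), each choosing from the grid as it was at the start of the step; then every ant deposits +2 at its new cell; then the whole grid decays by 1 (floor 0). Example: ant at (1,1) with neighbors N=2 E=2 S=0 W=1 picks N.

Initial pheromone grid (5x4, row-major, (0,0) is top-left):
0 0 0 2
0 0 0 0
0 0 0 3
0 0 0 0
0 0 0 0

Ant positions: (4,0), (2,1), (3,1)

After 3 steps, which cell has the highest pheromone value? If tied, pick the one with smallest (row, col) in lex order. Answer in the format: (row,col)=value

Step 1: ant0:(4,0)->N->(3,0) | ant1:(2,1)->N->(1,1) | ant2:(3,1)->N->(2,1)
  grid max=2 at (2,3)
Step 2: ant0:(3,0)->N->(2,0) | ant1:(1,1)->S->(2,1) | ant2:(2,1)->N->(1,1)
  grid max=2 at (1,1)
Step 3: ant0:(2,0)->E->(2,1) | ant1:(2,1)->N->(1,1) | ant2:(1,1)->S->(2,1)
  grid max=5 at (2,1)
Final grid:
  0 0 0 0
  0 3 0 0
  0 5 0 0
  0 0 0 0
  0 0 0 0
Max pheromone 5 at (2,1)

Answer: (2,1)=5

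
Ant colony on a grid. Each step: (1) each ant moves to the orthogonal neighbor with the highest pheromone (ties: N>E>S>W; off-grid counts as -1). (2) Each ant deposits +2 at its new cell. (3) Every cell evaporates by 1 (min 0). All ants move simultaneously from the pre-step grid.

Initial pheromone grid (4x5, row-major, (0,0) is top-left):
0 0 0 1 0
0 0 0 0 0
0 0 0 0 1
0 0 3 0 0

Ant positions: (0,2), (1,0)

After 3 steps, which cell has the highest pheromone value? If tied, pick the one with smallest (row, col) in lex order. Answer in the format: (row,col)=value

Answer: (0,3)=2

Derivation:
Step 1: ant0:(0,2)->E->(0,3) | ant1:(1,0)->N->(0,0)
  grid max=2 at (0,3)
Step 2: ant0:(0,3)->E->(0,4) | ant1:(0,0)->E->(0,1)
  grid max=1 at (0,1)
Step 3: ant0:(0,4)->W->(0,3) | ant1:(0,1)->E->(0,2)
  grid max=2 at (0,3)
Final grid:
  0 0 1 2 0
  0 0 0 0 0
  0 0 0 0 0
  0 0 0 0 0
Max pheromone 2 at (0,3)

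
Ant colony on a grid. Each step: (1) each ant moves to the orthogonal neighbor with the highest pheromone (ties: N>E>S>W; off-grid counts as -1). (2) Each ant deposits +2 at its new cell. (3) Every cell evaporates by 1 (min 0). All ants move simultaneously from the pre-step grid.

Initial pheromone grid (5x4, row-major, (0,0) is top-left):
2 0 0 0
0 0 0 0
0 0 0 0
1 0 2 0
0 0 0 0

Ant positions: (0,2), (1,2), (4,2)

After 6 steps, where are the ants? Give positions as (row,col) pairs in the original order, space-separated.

Step 1: ant0:(0,2)->E->(0,3) | ant1:(1,2)->N->(0,2) | ant2:(4,2)->N->(3,2)
  grid max=3 at (3,2)
Step 2: ant0:(0,3)->W->(0,2) | ant1:(0,2)->E->(0,3) | ant2:(3,2)->N->(2,2)
  grid max=2 at (0,2)
Step 3: ant0:(0,2)->E->(0,3) | ant1:(0,3)->W->(0,2) | ant2:(2,2)->S->(3,2)
  grid max=3 at (0,2)
Step 4: ant0:(0,3)->W->(0,2) | ant1:(0,2)->E->(0,3) | ant2:(3,2)->N->(2,2)
  grid max=4 at (0,2)
Step 5: ant0:(0,2)->E->(0,3) | ant1:(0,3)->W->(0,2) | ant2:(2,2)->S->(3,2)
  grid max=5 at (0,2)
Step 6: ant0:(0,3)->W->(0,2) | ant1:(0,2)->E->(0,3) | ant2:(3,2)->N->(2,2)
  grid max=6 at (0,2)

(0,2) (0,3) (2,2)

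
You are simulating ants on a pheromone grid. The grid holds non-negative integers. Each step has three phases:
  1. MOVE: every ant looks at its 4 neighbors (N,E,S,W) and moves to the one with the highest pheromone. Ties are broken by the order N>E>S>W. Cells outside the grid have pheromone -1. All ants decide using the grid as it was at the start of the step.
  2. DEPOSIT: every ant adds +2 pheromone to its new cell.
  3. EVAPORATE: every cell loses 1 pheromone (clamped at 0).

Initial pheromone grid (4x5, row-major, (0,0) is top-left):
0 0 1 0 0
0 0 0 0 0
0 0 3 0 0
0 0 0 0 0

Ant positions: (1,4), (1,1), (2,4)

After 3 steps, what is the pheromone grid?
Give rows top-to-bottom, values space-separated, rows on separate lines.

After step 1: ants at (0,4),(0,1),(1,4)
  0 1 0 0 1
  0 0 0 0 1
  0 0 2 0 0
  0 0 0 0 0
After step 2: ants at (1,4),(0,2),(0,4)
  0 0 1 0 2
  0 0 0 0 2
  0 0 1 0 0
  0 0 0 0 0
After step 3: ants at (0,4),(0,3),(1,4)
  0 0 0 1 3
  0 0 0 0 3
  0 0 0 0 0
  0 0 0 0 0

0 0 0 1 3
0 0 0 0 3
0 0 0 0 0
0 0 0 0 0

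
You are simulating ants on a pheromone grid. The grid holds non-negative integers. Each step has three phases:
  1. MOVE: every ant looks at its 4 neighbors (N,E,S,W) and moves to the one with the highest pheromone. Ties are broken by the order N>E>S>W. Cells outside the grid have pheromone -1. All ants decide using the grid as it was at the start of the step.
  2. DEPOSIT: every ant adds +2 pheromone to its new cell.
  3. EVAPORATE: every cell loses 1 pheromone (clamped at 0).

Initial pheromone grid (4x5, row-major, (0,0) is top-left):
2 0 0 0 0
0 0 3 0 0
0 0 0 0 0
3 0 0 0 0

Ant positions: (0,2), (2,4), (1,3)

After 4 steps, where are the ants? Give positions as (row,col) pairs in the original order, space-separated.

Step 1: ant0:(0,2)->S->(1,2) | ant1:(2,4)->N->(1,4) | ant2:(1,3)->W->(1,2)
  grid max=6 at (1,2)
Step 2: ant0:(1,2)->N->(0,2) | ant1:(1,4)->N->(0,4) | ant2:(1,2)->N->(0,2)
  grid max=5 at (1,2)
Step 3: ant0:(0,2)->S->(1,2) | ant1:(0,4)->S->(1,4) | ant2:(0,2)->S->(1,2)
  grid max=8 at (1,2)
Step 4: ant0:(1,2)->N->(0,2) | ant1:(1,4)->N->(0,4) | ant2:(1,2)->N->(0,2)
  grid max=7 at (1,2)

(0,2) (0,4) (0,2)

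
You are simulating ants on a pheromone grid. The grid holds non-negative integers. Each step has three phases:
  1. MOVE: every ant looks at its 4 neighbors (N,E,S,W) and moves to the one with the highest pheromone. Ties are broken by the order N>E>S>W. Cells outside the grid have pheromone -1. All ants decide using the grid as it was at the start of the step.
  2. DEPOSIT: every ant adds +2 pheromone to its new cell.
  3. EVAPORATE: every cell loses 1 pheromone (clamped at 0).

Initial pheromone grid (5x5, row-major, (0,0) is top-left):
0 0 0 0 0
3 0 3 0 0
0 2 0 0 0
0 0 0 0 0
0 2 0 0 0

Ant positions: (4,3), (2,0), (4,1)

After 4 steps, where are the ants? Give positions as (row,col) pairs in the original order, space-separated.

Step 1: ant0:(4,3)->N->(3,3) | ant1:(2,0)->N->(1,0) | ant2:(4,1)->N->(3,1)
  grid max=4 at (1,0)
Step 2: ant0:(3,3)->N->(2,3) | ant1:(1,0)->N->(0,0) | ant2:(3,1)->N->(2,1)
  grid max=3 at (1,0)
Step 3: ant0:(2,3)->N->(1,3) | ant1:(0,0)->S->(1,0) | ant2:(2,1)->N->(1,1)
  grid max=4 at (1,0)
Step 4: ant0:(1,3)->N->(0,3) | ant1:(1,0)->E->(1,1) | ant2:(1,1)->W->(1,0)
  grid max=5 at (1,0)

(0,3) (1,1) (1,0)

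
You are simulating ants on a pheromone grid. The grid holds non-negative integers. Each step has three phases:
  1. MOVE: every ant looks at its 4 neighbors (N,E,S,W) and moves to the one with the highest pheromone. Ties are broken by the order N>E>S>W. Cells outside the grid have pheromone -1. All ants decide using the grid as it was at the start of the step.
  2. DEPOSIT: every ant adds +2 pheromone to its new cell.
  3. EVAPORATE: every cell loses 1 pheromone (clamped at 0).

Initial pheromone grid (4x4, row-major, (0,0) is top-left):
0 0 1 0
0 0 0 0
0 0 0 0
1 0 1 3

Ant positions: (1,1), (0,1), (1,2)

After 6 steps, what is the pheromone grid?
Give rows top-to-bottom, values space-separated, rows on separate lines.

After step 1: ants at (0,1),(0,2),(0,2)
  0 1 4 0
  0 0 0 0
  0 0 0 0
  0 0 0 2
After step 2: ants at (0,2),(0,1),(0,1)
  0 4 5 0
  0 0 0 0
  0 0 0 0
  0 0 0 1
After step 3: ants at (0,1),(0,2),(0,2)
  0 5 8 0
  0 0 0 0
  0 0 0 0
  0 0 0 0
After step 4: ants at (0,2),(0,1),(0,1)
  0 8 9 0
  0 0 0 0
  0 0 0 0
  0 0 0 0
After step 5: ants at (0,1),(0,2),(0,2)
  0 9 12 0
  0 0 0 0
  0 0 0 0
  0 0 0 0
After step 6: ants at (0,2),(0,1),(0,1)
  0 12 13 0
  0 0 0 0
  0 0 0 0
  0 0 0 0

0 12 13 0
0 0 0 0
0 0 0 0
0 0 0 0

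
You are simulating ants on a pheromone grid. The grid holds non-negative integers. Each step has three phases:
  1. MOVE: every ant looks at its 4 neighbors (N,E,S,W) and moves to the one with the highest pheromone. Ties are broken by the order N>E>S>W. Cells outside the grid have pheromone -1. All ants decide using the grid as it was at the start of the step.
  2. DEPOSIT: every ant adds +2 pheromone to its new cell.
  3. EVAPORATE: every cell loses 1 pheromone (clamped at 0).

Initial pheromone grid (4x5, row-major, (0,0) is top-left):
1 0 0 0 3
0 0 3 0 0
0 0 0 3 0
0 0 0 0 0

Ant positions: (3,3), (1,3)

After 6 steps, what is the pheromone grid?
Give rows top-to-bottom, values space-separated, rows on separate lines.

After step 1: ants at (2,3),(2,3)
  0 0 0 0 2
  0 0 2 0 0
  0 0 0 6 0
  0 0 0 0 0
After step 2: ants at (1,3),(1,3)
  0 0 0 0 1
  0 0 1 3 0
  0 0 0 5 0
  0 0 0 0 0
After step 3: ants at (2,3),(2,3)
  0 0 0 0 0
  0 0 0 2 0
  0 0 0 8 0
  0 0 0 0 0
After step 4: ants at (1,3),(1,3)
  0 0 0 0 0
  0 0 0 5 0
  0 0 0 7 0
  0 0 0 0 0
After step 5: ants at (2,3),(2,3)
  0 0 0 0 0
  0 0 0 4 0
  0 0 0 10 0
  0 0 0 0 0
After step 6: ants at (1,3),(1,3)
  0 0 0 0 0
  0 0 0 7 0
  0 0 0 9 0
  0 0 0 0 0

0 0 0 0 0
0 0 0 7 0
0 0 0 9 0
0 0 0 0 0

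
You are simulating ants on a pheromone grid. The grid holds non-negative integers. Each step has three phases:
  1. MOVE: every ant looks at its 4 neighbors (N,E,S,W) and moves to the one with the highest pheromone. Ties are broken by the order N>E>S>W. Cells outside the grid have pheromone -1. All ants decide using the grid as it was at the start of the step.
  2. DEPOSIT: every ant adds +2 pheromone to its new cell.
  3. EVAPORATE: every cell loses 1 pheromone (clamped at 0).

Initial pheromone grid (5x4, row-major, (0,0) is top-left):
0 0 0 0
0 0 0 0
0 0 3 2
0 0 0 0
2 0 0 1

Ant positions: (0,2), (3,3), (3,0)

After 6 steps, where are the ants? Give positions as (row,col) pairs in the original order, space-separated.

Step 1: ant0:(0,2)->E->(0,3) | ant1:(3,3)->N->(2,3) | ant2:(3,0)->S->(4,0)
  grid max=3 at (2,3)
Step 2: ant0:(0,3)->S->(1,3) | ant1:(2,3)->W->(2,2) | ant2:(4,0)->N->(3,0)
  grid max=3 at (2,2)
Step 3: ant0:(1,3)->S->(2,3) | ant1:(2,2)->E->(2,3) | ant2:(3,0)->S->(4,0)
  grid max=5 at (2,3)
Step 4: ant0:(2,3)->W->(2,2) | ant1:(2,3)->W->(2,2) | ant2:(4,0)->N->(3,0)
  grid max=5 at (2,2)
Step 5: ant0:(2,2)->E->(2,3) | ant1:(2,2)->E->(2,3) | ant2:(3,0)->S->(4,0)
  grid max=7 at (2,3)
Step 6: ant0:(2,3)->W->(2,2) | ant1:(2,3)->W->(2,2) | ant2:(4,0)->N->(3,0)
  grid max=7 at (2,2)

(2,2) (2,2) (3,0)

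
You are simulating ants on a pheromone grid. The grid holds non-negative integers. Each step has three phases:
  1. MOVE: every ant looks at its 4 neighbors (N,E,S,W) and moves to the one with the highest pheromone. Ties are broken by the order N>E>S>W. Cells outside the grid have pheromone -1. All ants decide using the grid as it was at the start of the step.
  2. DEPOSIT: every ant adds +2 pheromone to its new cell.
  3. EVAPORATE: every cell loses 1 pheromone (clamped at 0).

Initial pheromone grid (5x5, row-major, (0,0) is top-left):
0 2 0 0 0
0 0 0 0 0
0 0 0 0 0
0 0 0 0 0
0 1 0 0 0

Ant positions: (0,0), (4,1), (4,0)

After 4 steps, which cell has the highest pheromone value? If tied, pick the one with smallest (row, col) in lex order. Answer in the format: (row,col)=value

Step 1: ant0:(0,0)->E->(0,1) | ant1:(4,1)->N->(3,1) | ant2:(4,0)->E->(4,1)
  grid max=3 at (0,1)
Step 2: ant0:(0,1)->E->(0,2) | ant1:(3,1)->S->(4,1) | ant2:(4,1)->N->(3,1)
  grid max=3 at (4,1)
Step 3: ant0:(0,2)->W->(0,1) | ant1:(4,1)->N->(3,1) | ant2:(3,1)->S->(4,1)
  grid max=4 at (4,1)
Step 4: ant0:(0,1)->E->(0,2) | ant1:(3,1)->S->(4,1) | ant2:(4,1)->N->(3,1)
  grid max=5 at (4,1)
Final grid:
  0 2 1 0 0
  0 0 0 0 0
  0 0 0 0 0
  0 4 0 0 0
  0 5 0 0 0
Max pheromone 5 at (4,1)

Answer: (4,1)=5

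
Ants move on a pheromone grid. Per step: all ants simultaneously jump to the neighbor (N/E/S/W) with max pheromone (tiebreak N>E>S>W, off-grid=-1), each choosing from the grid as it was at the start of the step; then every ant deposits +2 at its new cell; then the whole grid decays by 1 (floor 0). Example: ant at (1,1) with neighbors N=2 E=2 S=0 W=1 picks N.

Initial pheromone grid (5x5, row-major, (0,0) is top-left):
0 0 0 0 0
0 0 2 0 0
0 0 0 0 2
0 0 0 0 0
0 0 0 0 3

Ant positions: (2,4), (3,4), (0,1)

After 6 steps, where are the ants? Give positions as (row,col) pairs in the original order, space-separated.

Step 1: ant0:(2,4)->N->(1,4) | ant1:(3,4)->S->(4,4) | ant2:(0,1)->E->(0,2)
  grid max=4 at (4,4)
Step 2: ant0:(1,4)->S->(2,4) | ant1:(4,4)->N->(3,4) | ant2:(0,2)->S->(1,2)
  grid max=3 at (4,4)
Step 3: ant0:(2,4)->S->(3,4) | ant1:(3,4)->S->(4,4) | ant2:(1,2)->N->(0,2)
  grid max=4 at (4,4)
Step 4: ant0:(3,4)->S->(4,4) | ant1:(4,4)->N->(3,4) | ant2:(0,2)->S->(1,2)
  grid max=5 at (4,4)
Step 5: ant0:(4,4)->N->(3,4) | ant1:(3,4)->S->(4,4) | ant2:(1,2)->N->(0,2)
  grid max=6 at (4,4)
Step 6: ant0:(3,4)->S->(4,4) | ant1:(4,4)->N->(3,4) | ant2:(0,2)->S->(1,2)
  grid max=7 at (4,4)

(4,4) (3,4) (1,2)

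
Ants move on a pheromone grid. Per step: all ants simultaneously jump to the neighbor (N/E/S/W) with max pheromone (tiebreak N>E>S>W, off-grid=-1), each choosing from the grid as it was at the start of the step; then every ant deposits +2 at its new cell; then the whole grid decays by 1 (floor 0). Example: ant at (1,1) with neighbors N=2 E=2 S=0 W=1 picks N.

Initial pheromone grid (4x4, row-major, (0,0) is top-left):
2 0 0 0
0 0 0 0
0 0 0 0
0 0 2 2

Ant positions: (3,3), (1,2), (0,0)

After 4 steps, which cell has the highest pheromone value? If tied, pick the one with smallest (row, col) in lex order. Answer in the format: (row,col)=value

Answer: (0,1)=4

Derivation:
Step 1: ant0:(3,3)->W->(3,2) | ant1:(1,2)->N->(0,2) | ant2:(0,0)->E->(0,1)
  grid max=3 at (3,2)
Step 2: ant0:(3,2)->E->(3,3) | ant1:(0,2)->W->(0,1) | ant2:(0,1)->E->(0,2)
  grid max=2 at (0,1)
Step 3: ant0:(3,3)->W->(3,2) | ant1:(0,1)->E->(0,2) | ant2:(0,2)->W->(0,1)
  grid max=3 at (0,1)
Step 4: ant0:(3,2)->E->(3,3) | ant1:(0,2)->W->(0,1) | ant2:(0,1)->E->(0,2)
  grid max=4 at (0,1)
Final grid:
  0 4 4 0
  0 0 0 0
  0 0 0 0
  0 0 2 2
Max pheromone 4 at (0,1)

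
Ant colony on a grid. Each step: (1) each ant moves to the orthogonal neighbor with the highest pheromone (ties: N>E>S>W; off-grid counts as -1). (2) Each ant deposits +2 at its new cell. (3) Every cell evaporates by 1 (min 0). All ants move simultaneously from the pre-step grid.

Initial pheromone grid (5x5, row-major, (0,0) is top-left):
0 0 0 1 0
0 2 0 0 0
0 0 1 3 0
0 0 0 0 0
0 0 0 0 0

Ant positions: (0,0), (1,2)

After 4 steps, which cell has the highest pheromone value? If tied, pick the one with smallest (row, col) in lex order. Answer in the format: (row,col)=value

Step 1: ant0:(0,0)->E->(0,1) | ant1:(1,2)->W->(1,1)
  grid max=3 at (1,1)
Step 2: ant0:(0,1)->S->(1,1) | ant1:(1,1)->N->(0,1)
  grid max=4 at (1,1)
Step 3: ant0:(1,1)->N->(0,1) | ant1:(0,1)->S->(1,1)
  grid max=5 at (1,1)
Step 4: ant0:(0,1)->S->(1,1) | ant1:(1,1)->N->(0,1)
  grid max=6 at (1,1)
Final grid:
  0 4 0 0 0
  0 6 0 0 0
  0 0 0 0 0
  0 0 0 0 0
  0 0 0 0 0
Max pheromone 6 at (1,1)

Answer: (1,1)=6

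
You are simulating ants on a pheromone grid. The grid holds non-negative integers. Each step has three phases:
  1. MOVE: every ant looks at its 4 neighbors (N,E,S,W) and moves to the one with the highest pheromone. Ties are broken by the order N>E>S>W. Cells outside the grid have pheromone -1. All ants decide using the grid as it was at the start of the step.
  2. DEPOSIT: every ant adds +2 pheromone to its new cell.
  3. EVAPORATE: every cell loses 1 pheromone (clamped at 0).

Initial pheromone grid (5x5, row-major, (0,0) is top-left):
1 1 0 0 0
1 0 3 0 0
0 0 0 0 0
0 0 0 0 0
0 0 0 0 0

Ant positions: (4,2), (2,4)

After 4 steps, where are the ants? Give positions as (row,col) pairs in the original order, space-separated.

Step 1: ant0:(4,2)->N->(3,2) | ant1:(2,4)->N->(1,4)
  grid max=2 at (1,2)
Step 2: ant0:(3,2)->N->(2,2) | ant1:(1,4)->N->(0,4)
  grid max=1 at (0,4)
Step 3: ant0:(2,2)->N->(1,2) | ant1:(0,4)->S->(1,4)
  grid max=2 at (1,2)
Step 4: ant0:(1,2)->N->(0,2) | ant1:(1,4)->N->(0,4)
  grid max=1 at (0,2)

(0,2) (0,4)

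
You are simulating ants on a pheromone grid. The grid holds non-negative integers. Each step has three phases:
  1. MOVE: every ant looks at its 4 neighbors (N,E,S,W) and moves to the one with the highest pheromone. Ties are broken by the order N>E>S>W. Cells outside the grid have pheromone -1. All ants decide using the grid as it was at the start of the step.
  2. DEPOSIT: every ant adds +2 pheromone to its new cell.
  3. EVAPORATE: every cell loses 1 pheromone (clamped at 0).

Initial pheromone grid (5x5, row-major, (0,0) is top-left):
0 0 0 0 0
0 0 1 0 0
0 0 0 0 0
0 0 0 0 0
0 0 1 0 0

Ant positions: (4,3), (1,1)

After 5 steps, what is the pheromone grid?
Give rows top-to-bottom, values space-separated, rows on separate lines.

After step 1: ants at (4,2),(1,2)
  0 0 0 0 0
  0 0 2 0 0
  0 0 0 0 0
  0 0 0 0 0
  0 0 2 0 0
After step 2: ants at (3,2),(0,2)
  0 0 1 0 0
  0 0 1 0 0
  0 0 0 0 0
  0 0 1 0 0
  0 0 1 0 0
After step 3: ants at (4,2),(1,2)
  0 0 0 0 0
  0 0 2 0 0
  0 0 0 0 0
  0 0 0 0 0
  0 0 2 0 0
After step 4: ants at (3,2),(0,2)
  0 0 1 0 0
  0 0 1 0 0
  0 0 0 0 0
  0 0 1 0 0
  0 0 1 0 0
After step 5: ants at (4,2),(1,2)
  0 0 0 0 0
  0 0 2 0 0
  0 0 0 0 0
  0 0 0 0 0
  0 0 2 0 0

0 0 0 0 0
0 0 2 0 0
0 0 0 0 0
0 0 0 0 0
0 0 2 0 0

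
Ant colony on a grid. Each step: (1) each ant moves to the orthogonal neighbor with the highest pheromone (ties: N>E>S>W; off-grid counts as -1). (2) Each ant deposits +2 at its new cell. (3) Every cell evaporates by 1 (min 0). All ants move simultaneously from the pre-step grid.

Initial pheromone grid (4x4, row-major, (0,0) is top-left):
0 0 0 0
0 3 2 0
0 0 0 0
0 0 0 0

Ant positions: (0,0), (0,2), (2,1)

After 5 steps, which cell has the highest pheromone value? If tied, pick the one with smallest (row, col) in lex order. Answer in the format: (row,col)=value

Answer: (1,1)=12

Derivation:
Step 1: ant0:(0,0)->E->(0,1) | ant1:(0,2)->S->(1,2) | ant2:(2,1)->N->(1,1)
  grid max=4 at (1,1)
Step 2: ant0:(0,1)->S->(1,1) | ant1:(1,2)->W->(1,1) | ant2:(1,1)->E->(1,2)
  grid max=7 at (1,1)
Step 3: ant0:(1,1)->E->(1,2) | ant1:(1,1)->E->(1,2) | ant2:(1,2)->W->(1,1)
  grid max=8 at (1,1)
Step 4: ant0:(1,2)->W->(1,1) | ant1:(1,2)->W->(1,1) | ant2:(1,1)->E->(1,2)
  grid max=11 at (1,1)
Step 5: ant0:(1,1)->E->(1,2) | ant1:(1,1)->E->(1,2) | ant2:(1,2)->W->(1,1)
  grid max=12 at (1,1)
Final grid:
  0 0 0 0
  0 12 11 0
  0 0 0 0
  0 0 0 0
Max pheromone 12 at (1,1)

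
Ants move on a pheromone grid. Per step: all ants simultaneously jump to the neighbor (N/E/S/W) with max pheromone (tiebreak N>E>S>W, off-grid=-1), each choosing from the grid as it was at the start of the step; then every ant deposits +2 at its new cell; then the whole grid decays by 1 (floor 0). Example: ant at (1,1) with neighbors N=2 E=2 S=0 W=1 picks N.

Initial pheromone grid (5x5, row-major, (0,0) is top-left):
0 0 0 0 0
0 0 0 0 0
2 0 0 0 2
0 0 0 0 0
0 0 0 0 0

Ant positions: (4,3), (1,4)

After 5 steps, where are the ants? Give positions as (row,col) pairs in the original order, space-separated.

Step 1: ant0:(4,3)->N->(3,3) | ant1:(1,4)->S->(2,4)
  grid max=3 at (2,4)
Step 2: ant0:(3,3)->N->(2,3) | ant1:(2,4)->N->(1,4)
  grid max=2 at (2,4)
Step 3: ant0:(2,3)->E->(2,4) | ant1:(1,4)->S->(2,4)
  grid max=5 at (2,4)
Step 4: ant0:(2,4)->N->(1,4) | ant1:(2,4)->N->(1,4)
  grid max=4 at (2,4)
Step 5: ant0:(1,4)->S->(2,4) | ant1:(1,4)->S->(2,4)
  grid max=7 at (2,4)

(2,4) (2,4)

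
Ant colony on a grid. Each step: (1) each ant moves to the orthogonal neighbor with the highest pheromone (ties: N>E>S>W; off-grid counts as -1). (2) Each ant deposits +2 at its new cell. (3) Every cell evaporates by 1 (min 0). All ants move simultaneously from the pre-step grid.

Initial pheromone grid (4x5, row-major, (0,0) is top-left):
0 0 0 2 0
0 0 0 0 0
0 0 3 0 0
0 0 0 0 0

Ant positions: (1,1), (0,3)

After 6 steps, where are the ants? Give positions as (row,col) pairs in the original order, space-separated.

Step 1: ant0:(1,1)->N->(0,1) | ant1:(0,3)->E->(0,4)
  grid max=2 at (2,2)
Step 2: ant0:(0,1)->E->(0,2) | ant1:(0,4)->W->(0,3)
  grid max=2 at (0,3)
Step 3: ant0:(0,2)->E->(0,3) | ant1:(0,3)->W->(0,2)
  grid max=3 at (0,3)
Step 4: ant0:(0,3)->W->(0,2) | ant1:(0,2)->E->(0,3)
  grid max=4 at (0,3)
Step 5: ant0:(0,2)->E->(0,3) | ant1:(0,3)->W->(0,2)
  grid max=5 at (0,3)
Step 6: ant0:(0,3)->W->(0,2) | ant1:(0,2)->E->(0,3)
  grid max=6 at (0,3)

(0,2) (0,3)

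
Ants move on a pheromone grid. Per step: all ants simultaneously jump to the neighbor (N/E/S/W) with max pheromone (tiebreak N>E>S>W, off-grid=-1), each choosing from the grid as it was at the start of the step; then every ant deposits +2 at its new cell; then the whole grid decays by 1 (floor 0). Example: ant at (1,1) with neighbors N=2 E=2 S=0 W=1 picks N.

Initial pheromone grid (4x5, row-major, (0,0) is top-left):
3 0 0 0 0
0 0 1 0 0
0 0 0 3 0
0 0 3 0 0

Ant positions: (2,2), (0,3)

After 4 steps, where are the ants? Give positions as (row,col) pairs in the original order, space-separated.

Step 1: ant0:(2,2)->E->(2,3) | ant1:(0,3)->E->(0,4)
  grid max=4 at (2,3)
Step 2: ant0:(2,3)->N->(1,3) | ant1:(0,4)->S->(1,4)
  grid max=3 at (2,3)
Step 3: ant0:(1,3)->S->(2,3) | ant1:(1,4)->W->(1,3)
  grid max=4 at (2,3)
Step 4: ant0:(2,3)->N->(1,3) | ant1:(1,3)->S->(2,3)
  grid max=5 at (2,3)

(1,3) (2,3)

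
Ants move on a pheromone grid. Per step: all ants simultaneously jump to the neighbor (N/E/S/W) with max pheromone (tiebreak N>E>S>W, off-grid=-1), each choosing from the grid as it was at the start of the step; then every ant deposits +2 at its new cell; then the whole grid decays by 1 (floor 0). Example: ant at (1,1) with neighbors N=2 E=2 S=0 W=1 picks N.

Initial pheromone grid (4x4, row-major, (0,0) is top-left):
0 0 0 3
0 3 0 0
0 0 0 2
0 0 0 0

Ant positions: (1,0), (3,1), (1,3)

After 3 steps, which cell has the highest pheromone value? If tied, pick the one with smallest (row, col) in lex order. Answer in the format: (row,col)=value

Step 1: ant0:(1,0)->E->(1,1) | ant1:(3,1)->N->(2,1) | ant2:(1,3)->N->(0,3)
  grid max=4 at (0,3)
Step 2: ant0:(1,1)->S->(2,1) | ant1:(2,1)->N->(1,1) | ant2:(0,3)->S->(1,3)
  grid max=5 at (1,1)
Step 3: ant0:(2,1)->N->(1,1) | ant1:(1,1)->S->(2,1) | ant2:(1,3)->N->(0,3)
  grid max=6 at (1,1)
Final grid:
  0 0 0 4
  0 6 0 0
  0 3 0 0
  0 0 0 0
Max pheromone 6 at (1,1)

Answer: (1,1)=6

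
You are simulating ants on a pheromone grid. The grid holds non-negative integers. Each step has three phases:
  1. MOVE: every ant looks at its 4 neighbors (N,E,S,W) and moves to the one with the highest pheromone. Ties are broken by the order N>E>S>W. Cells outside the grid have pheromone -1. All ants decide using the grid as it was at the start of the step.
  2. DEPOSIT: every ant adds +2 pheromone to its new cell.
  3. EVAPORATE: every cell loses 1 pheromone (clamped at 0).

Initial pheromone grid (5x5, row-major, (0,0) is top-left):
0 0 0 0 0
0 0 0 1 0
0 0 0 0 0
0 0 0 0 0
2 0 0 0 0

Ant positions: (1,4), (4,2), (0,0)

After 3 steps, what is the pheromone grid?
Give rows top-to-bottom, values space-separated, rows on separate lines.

After step 1: ants at (1,3),(3,2),(0,1)
  0 1 0 0 0
  0 0 0 2 0
  0 0 0 0 0
  0 0 1 0 0
  1 0 0 0 0
After step 2: ants at (0,3),(2,2),(0,2)
  0 0 1 1 0
  0 0 0 1 0
  0 0 1 0 0
  0 0 0 0 0
  0 0 0 0 0
After step 3: ants at (1,3),(1,2),(0,3)
  0 0 0 2 0
  0 0 1 2 0
  0 0 0 0 0
  0 0 0 0 0
  0 0 0 0 0

0 0 0 2 0
0 0 1 2 0
0 0 0 0 0
0 0 0 0 0
0 0 0 0 0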